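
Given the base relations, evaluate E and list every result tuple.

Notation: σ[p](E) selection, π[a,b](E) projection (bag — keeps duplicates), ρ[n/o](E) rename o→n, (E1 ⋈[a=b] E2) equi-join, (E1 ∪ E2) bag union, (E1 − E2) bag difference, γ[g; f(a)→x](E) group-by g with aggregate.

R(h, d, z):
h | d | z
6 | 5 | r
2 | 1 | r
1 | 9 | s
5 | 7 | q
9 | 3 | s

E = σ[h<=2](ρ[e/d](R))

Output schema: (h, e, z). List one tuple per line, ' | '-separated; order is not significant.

Subexpression sizes:
  R → 5
  ρ[e/d](R) → 5
  σ[h<=2](ρ[e/d](R)) → 2

== RESULT ==
h | e | z
1 | 9 | s
2 | 1 | r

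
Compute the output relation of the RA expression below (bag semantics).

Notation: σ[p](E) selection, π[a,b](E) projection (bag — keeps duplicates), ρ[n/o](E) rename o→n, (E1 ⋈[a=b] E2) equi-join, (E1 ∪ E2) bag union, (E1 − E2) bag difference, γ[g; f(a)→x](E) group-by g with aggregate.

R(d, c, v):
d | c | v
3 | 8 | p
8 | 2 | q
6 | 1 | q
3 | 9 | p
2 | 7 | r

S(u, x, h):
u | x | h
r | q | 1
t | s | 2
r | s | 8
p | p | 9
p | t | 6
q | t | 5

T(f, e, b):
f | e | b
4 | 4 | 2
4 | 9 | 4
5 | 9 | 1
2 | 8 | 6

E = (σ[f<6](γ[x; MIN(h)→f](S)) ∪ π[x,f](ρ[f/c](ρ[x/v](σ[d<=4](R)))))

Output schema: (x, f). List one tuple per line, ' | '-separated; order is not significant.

Subexpression sizes:
  S → 6
  γ[x; MIN(h)→f](S) → 4
  σ[f<6](γ[x; MIN(h)→f](S)) → 3
  R → 5
  σ[d<=4](R) → 3
  ρ[x/v](σ[d<=4](R)) → 3
  ρ[f/c](ρ[x/v](σ[d<=4](R))) → 3
  π[x,f](ρ[f/c](ρ[x/v](σ[d<=4](R)))) → 3
  (σ[f<6](γ[x; MIN(h)→f](S)) ∪ π[x,f](ρ[f/c](ρ[x/v](σ[d<=4](R))))) → 6

== RESULT ==
x | f
p | 8
p | 9
q | 1
r | 7
s | 2
t | 5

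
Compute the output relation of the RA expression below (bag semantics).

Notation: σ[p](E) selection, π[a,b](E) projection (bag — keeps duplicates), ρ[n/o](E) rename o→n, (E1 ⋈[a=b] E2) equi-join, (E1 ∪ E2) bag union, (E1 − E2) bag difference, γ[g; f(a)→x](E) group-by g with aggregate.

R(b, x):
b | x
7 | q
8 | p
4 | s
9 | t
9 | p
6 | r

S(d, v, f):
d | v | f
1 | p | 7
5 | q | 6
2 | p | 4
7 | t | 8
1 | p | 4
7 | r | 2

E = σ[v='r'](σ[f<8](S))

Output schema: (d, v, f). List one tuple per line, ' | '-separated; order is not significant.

Stepwise |·|:
  S → 6
  σ[f<8](S) → 5
  σ[v='r'](σ[f<8](S)) → 1

== RESULT ==
d | v | f
7 | r | 2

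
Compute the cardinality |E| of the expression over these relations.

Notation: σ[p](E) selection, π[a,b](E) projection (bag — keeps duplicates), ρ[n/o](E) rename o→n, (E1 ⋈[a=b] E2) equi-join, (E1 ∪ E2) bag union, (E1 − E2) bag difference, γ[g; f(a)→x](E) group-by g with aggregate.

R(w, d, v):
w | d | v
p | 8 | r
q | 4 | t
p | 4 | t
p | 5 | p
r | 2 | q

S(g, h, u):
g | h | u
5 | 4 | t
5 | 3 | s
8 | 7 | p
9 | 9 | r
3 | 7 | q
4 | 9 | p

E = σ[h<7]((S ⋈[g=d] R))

Stepwise |·|:
  S → 6
  R → 5
  (S ⋈[g=d] R) → 5
  σ[h<7]((S ⋈[g=d] R)) → 2

|E| = 2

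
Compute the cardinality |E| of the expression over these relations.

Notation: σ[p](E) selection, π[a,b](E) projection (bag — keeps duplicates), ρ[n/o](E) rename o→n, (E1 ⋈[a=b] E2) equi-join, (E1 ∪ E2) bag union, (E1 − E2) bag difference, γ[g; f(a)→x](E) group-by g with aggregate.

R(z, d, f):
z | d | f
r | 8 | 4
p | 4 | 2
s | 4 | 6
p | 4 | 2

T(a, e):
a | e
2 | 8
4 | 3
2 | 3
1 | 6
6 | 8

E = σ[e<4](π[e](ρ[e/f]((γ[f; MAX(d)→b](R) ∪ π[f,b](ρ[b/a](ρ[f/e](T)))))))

Stepwise |·|:
  R → 4
  γ[f; MAX(d)→b](R) → 3
  T → 5
  ρ[f/e](T) → 5
  ρ[b/a](ρ[f/e](T)) → 5
  π[f,b](ρ[b/a](ρ[f/e](T))) → 5
  (γ[f; MAX(d)→b](R) ∪ π[f,b](ρ[b/a](ρ[f/e](T)))) → 8
  ρ[e/f]((γ[f; MAX(d)→b](R) ∪ π[f,b](ρ[b/a](ρ[f/e](T))))) → 8
  π[e](ρ[e/f]((γ[f; MAX(d)→b](R) ∪ π[f,b](ρ[b/a](ρ[f/e](T)))))) → 8
  σ[e<4](π[e](ρ[e/f]((γ[f; MAX(d)→b](R) ∪ π[f,b](ρ[b/a](ρ[f/e](T))))))) → 3

|E| = 3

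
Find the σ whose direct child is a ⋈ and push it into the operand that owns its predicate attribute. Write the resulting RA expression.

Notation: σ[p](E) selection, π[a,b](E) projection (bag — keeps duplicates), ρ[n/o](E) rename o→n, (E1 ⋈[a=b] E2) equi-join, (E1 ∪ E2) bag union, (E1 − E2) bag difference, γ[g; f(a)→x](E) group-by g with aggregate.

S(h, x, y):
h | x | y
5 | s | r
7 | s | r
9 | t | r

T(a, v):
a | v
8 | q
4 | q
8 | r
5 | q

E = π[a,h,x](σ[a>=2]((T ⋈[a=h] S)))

σ filters on a, owned by the left side.
E' = π[a,h,x]((σ[a>=2](T) ⋈[a=h] S))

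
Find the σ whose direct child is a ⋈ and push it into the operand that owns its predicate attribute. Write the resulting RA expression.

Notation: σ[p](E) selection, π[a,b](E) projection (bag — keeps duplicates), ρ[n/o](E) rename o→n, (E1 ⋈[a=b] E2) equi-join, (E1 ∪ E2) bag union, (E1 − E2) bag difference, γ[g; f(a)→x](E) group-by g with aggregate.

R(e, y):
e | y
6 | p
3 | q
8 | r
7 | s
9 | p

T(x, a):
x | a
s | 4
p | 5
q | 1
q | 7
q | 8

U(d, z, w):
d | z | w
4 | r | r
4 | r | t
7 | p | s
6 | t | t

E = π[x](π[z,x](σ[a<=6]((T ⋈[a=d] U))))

σ filters on a, owned by the left side.
E' = π[x](π[z,x]((σ[a<=6](T) ⋈[a=d] U)))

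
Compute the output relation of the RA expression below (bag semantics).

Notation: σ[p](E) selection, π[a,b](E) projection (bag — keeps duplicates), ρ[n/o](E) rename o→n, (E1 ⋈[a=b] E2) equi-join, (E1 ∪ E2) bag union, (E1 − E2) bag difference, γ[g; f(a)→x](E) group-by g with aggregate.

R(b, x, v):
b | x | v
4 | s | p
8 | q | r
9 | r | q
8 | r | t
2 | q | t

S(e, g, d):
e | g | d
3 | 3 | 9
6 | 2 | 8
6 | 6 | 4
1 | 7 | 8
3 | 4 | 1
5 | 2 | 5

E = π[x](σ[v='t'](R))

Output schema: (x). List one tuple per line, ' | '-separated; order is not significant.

Stepwise |·|:
  R → 5
  σ[v='t'](R) → 2
  π[x](σ[v='t'](R)) → 2

== RESULT ==
x
q
r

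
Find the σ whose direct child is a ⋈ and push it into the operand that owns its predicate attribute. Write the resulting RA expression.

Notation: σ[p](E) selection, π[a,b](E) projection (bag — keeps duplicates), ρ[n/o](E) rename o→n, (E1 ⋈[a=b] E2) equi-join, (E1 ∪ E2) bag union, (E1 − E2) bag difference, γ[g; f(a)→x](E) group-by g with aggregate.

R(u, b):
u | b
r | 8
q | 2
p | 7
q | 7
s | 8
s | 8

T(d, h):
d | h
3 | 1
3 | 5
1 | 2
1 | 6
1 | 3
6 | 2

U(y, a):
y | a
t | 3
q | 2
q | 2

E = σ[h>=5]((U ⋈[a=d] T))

σ filters on h, owned by the right side.
E' = (U ⋈[a=d] σ[h>=5](T))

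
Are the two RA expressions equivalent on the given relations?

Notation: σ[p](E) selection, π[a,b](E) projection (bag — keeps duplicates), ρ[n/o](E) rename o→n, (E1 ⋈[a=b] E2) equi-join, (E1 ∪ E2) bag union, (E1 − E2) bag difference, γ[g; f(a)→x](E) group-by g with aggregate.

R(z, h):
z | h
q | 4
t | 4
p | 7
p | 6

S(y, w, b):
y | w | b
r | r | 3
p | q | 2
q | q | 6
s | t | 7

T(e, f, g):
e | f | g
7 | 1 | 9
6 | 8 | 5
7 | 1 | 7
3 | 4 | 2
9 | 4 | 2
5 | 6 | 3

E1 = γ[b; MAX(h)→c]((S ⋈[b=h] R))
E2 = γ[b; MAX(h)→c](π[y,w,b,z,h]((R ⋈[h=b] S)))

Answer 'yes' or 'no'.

E1 stepwise |·|:
  S → 4
  R → 4
  (S ⋈[b=h] R) → 2
  γ[b; MAX(h)→c]((S ⋈[b=h] R)) → 2
E2 stepwise |·|:
  R → 4
  S → 4
  (R ⋈[h=b] S) → 2
  π[y,w,b,z,h]((R ⋈[h=b] S)) → 2
  γ[b; MAX(h)→c](π[y,w,b,z,h]((R ⋈[h=b] S))) → 2

E1 and E2 produce the same multiset:
b | c
6 | 6
7 | 7

yes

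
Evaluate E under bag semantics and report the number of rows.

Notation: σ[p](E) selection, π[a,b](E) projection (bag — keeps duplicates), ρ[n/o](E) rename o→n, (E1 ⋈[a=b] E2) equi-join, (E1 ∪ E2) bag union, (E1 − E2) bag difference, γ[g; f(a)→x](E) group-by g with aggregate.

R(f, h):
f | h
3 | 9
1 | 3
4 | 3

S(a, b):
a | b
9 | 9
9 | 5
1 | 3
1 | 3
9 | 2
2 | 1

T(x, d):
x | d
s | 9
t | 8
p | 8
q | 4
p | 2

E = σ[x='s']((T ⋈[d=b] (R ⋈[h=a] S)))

Stepwise |·|:
  T → 5
  R → 3
  S → 6
  (R ⋈[h=a] S) → 3
  (T ⋈[d=b] (R ⋈[h=a] S)) → 2
  σ[x='s']((T ⋈[d=b] (R ⋈[h=a] S))) → 1

|E| = 1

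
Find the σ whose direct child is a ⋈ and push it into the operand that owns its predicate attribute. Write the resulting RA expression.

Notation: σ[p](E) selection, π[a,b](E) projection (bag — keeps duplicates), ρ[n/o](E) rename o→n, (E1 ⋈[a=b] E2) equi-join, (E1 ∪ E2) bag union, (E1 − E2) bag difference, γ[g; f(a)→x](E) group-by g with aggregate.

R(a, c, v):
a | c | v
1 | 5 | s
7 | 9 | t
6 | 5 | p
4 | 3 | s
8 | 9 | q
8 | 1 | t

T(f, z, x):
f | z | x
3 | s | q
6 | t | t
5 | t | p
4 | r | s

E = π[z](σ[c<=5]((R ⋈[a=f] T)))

σ filters on c, owned by the left side.
E' = π[z]((σ[c<=5](R) ⋈[a=f] T))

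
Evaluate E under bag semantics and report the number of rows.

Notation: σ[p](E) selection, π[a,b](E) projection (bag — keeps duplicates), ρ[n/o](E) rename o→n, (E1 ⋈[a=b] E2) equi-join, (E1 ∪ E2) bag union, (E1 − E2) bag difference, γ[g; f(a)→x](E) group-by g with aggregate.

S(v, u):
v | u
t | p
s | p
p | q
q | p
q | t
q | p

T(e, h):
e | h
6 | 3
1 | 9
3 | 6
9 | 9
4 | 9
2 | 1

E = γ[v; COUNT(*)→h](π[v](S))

Subexpression sizes:
  S → 6
  π[v](S) → 6
  γ[v; COUNT(*)→h](π[v](S)) → 4

|E| = 4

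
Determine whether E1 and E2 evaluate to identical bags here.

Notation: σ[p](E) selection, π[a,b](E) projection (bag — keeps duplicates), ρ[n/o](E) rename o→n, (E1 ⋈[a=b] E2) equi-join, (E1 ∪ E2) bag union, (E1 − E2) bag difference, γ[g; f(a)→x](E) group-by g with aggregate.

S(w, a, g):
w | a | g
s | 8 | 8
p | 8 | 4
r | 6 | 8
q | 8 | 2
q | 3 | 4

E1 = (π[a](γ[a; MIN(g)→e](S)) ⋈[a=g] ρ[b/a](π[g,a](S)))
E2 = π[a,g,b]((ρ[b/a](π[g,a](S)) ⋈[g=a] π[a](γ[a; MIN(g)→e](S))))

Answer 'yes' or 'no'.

E1 stepwise |·|:
  S → 5
  γ[a; MIN(g)→e](S) → 3
  π[a](γ[a; MIN(g)→e](S)) → 3
  S → 5
  π[g,a](S) → 5
  ρ[b/a](π[g,a](S)) → 5
  (π[a](γ[a; MIN(g)→e](S)) ⋈[a=g] ρ[b/a](π[g,a](S))) → 2
E2 stepwise |·|:
  S → 5
  π[g,a](S) → 5
  ρ[b/a](π[g,a](S)) → 5
  S → 5
  γ[a; MIN(g)→e](S) → 3
  π[a](γ[a; MIN(g)→e](S)) → 3
  (ρ[b/a](π[g,a](S)) ⋈[g=a] π[a](γ[a; MIN(g)→e](S))) → 2
  π[a,g,b]((ρ[b/a](π[g,a](S)) ⋈[g=a] π[a](γ[a; MIN(g)→e](S)))) → 2

E1 and E2 produce the same multiset:
a | g | b
8 | 8 | 6
8 | 8 | 8

yes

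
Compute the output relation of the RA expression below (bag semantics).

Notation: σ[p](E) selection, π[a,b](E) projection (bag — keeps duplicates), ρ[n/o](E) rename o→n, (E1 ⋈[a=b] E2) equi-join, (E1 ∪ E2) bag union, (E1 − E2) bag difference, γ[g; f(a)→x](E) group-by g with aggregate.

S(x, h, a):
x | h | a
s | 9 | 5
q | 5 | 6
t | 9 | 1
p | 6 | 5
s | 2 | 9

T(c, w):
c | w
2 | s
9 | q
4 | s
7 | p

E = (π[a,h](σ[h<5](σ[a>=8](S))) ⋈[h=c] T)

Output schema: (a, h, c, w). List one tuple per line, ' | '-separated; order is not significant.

Row counts bottom-up:
  S → 5
  σ[a>=8](S) → 1
  σ[h<5](σ[a>=8](S)) → 1
  π[a,h](σ[h<5](σ[a>=8](S))) → 1
  T → 4
  (π[a,h](σ[h<5](σ[a>=8](S))) ⋈[h=c] T) → 1

== RESULT ==
a | h | c | w
9 | 2 | 2 | s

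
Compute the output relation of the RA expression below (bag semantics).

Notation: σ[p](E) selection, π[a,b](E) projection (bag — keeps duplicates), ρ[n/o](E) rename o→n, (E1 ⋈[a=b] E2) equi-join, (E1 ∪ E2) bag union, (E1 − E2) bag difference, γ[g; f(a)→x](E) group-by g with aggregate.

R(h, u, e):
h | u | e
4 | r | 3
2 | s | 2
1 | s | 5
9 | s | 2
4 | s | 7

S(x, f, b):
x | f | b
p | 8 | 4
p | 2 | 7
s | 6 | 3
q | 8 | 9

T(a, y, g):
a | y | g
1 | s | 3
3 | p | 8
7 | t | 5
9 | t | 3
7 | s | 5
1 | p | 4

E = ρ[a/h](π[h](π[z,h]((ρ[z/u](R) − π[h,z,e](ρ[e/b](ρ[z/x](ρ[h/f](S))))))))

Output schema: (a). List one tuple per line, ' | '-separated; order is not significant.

Stepwise |·|:
  R → 5
  ρ[z/u](R) → 5
  S → 4
  ρ[h/f](S) → 4
  ρ[z/x](ρ[h/f](S)) → 4
  ρ[e/b](ρ[z/x](ρ[h/f](S))) → 4
  π[h,z,e](ρ[e/b](ρ[z/x](ρ[h/f](S)))) → 4
  (ρ[z/u](R) − π[h,z,e](ρ[e/b](ρ[z/x](ρ[h/f](S))))) → 5
  π[z,h]((ρ[z/u](R) − π[h,z,e](ρ[e/b](ρ[z/x](ρ[h/f](S)))))) → 5
  π[h](π[z,h]((ρ[z/u](R) − π[h,z,e](ρ[e/b](ρ[z/x](ρ[h/f](S))))))) → 5
  ρ[a/h](π[h](π[z,h]((ρ[z/u](R) − π[h,z,e](ρ[e/b](ρ[z/x](ρ[h/f](S)))))))) → 5

== RESULT ==
a
1
2
4
4
9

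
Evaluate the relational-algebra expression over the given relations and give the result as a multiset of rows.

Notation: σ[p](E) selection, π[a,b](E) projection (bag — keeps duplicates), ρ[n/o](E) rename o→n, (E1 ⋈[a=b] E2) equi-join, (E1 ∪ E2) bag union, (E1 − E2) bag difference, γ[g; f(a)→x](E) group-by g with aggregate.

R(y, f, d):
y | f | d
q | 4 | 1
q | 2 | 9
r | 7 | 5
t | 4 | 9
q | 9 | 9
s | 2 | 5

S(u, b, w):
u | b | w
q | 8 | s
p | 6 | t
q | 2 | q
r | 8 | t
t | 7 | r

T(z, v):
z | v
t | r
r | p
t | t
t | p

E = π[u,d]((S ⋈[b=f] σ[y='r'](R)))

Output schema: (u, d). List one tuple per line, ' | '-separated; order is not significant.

Per-node cardinality:
  S → 5
  R → 6
  σ[y='r'](R) → 1
  (S ⋈[b=f] σ[y='r'](R)) → 1
  π[u,d]((S ⋈[b=f] σ[y='r'](R))) → 1

== RESULT ==
u | d
t | 5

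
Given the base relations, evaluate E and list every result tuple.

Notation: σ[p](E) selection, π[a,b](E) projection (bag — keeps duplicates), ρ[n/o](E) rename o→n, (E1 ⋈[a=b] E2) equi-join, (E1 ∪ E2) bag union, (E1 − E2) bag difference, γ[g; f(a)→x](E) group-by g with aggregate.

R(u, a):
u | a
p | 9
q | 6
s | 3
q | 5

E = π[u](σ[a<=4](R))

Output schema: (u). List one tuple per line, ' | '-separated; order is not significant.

Per-node cardinality:
  R → 4
  σ[a<=4](R) → 1
  π[u](σ[a<=4](R)) → 1

== RESULT ==
u
s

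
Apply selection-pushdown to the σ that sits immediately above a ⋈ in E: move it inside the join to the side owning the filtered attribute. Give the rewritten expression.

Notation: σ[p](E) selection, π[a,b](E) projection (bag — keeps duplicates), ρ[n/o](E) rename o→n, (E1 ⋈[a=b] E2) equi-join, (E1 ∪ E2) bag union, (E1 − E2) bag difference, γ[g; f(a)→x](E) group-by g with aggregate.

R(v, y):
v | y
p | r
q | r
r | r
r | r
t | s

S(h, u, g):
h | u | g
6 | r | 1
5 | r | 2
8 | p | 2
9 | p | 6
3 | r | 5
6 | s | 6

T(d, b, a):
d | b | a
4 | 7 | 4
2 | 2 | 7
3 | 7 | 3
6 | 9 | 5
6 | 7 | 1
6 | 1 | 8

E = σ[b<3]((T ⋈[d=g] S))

σ filters on b, owned by the left side.
E' = (σ[b<3](T) ⋈[d=g] S)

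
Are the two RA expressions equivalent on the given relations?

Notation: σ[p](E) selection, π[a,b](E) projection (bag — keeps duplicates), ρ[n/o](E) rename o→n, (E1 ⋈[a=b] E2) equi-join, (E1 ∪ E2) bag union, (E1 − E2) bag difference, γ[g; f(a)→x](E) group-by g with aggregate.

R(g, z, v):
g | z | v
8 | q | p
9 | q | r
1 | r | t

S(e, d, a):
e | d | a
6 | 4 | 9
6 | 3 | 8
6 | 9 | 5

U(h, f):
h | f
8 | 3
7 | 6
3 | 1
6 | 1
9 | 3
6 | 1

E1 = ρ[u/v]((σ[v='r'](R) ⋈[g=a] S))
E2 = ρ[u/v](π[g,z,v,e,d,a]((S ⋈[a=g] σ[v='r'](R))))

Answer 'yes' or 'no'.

E1 row counts bottom-up:
  R → 3
  σ[v='r'](R) → 1
  S → 3
  (σ[v='r'](R) ⋈[g=a] S) → 1
  ρ[u/v]((σ[v='r'](R) ⋈[g=a] S)) → 1
E2 row counts bottom-up:
  S → 3
  R → 3
  σ[v='r'](R) → 1
  (S ⋈[a=g] σ[v='r'](R)) → 1
  π[g,z,v,e,d,a]((S ⋈[a=g] σ[v='r'](R))) → 1
  ρ[u/v](π[g,z,v,e,d,a]((S ⋈[a=g] σ[v='r'](R)))) → 1

E1 and E2 produce the same multiset:
g | z | u | e | d | a
9 | q | r | 6 | 4 | 9

yes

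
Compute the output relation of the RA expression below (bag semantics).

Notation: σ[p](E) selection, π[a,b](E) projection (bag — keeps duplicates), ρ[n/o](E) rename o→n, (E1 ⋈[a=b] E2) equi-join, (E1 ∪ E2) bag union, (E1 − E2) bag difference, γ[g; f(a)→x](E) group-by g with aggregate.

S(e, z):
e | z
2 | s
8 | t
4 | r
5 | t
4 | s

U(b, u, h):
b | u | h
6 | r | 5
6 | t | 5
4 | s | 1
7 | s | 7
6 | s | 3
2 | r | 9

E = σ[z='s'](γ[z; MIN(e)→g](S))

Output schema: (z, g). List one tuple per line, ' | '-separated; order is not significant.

Row counts bottom-up:
  S → 5
  γ[z; MIN(e)→g](S) → 3
  σ[z='s'](γ[z; MIN(e)→g](S)) → 1

== RESULT ==
z | g
s | 2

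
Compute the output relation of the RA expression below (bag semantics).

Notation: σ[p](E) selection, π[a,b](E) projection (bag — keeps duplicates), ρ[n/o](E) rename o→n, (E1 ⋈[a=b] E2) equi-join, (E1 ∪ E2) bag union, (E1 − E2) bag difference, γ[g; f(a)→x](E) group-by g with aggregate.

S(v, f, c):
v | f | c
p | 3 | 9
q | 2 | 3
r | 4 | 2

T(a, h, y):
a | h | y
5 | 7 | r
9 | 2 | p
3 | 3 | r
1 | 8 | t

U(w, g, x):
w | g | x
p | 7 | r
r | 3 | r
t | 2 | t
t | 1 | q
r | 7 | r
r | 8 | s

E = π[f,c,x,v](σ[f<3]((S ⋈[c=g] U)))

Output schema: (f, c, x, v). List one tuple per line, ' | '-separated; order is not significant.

Subexpression sizes:
  S → 3
  U → 6
  (S ⋈[c=g] U) → 2
  σ[f<3]((S ⋈[c=g] U)) → 1
  π[f,c,x,v](σ[f<3]((S ⋈[c=g] U))) → 1

== RESULT ==
f | c | x | v
2 | 3 | r | q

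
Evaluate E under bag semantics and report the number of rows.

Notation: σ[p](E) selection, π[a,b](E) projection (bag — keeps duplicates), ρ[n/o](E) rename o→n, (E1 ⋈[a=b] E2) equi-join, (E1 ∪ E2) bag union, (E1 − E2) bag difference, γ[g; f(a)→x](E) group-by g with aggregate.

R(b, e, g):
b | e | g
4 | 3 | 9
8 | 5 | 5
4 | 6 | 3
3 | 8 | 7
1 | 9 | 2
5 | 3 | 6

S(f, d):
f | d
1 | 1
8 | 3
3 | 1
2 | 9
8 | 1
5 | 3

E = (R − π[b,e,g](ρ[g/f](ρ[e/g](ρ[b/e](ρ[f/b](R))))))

Per-node cardinality:
  R → 6
  R → 6
  ρ[f/b](R) → 6
  ρ[b/e](ρ[f/b](R)) → 6
  ρ[e/g](ρ[b/e](ρ[f/b](R))) → 6
  ρ[g/f](ρ[e/g](ρ[b/e](ρ[f/b](R)))) → 6
  π[b,e,g](ρ[g/f](ρ[e/g](ρ[b/e](ρ[f/b](R))))) → 6
  (R − π[b,e,g](ρ[g/f](ρ[e/g](ρ[b/e](ρ[f/b](R)))))) → 6

|E| = 6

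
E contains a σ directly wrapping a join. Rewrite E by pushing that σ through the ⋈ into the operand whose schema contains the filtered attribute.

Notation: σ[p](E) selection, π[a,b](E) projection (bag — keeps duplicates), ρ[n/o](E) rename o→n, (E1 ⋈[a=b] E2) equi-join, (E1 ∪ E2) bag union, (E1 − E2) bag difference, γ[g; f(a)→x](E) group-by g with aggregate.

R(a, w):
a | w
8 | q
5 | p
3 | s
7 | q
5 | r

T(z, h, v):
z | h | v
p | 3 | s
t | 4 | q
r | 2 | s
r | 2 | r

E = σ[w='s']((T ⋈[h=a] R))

σ filters on w, owned by the right side.
E' = (T ⋈[h=a] σ[w='s'](R))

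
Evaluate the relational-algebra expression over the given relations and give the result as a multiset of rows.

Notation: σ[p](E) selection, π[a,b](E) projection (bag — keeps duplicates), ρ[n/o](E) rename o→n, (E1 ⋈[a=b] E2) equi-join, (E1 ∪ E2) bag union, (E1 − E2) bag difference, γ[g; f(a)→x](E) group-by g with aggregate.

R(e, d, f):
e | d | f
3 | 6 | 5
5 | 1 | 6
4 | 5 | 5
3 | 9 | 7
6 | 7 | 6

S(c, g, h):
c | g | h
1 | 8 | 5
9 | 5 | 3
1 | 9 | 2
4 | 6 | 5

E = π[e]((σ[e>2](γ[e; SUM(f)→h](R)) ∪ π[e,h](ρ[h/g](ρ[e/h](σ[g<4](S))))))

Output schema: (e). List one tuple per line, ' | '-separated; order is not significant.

Stepwise |·|:
  R → 5
  γ[e; SUM(f)→h](R) → 4
  σ[e>2](γ[e; SUM(f)→h](R)) → 4
  S → 4
  σ[g<4](S) → 0
  ρ[e/h](σ[g<4](S)) → 0
  ρ[h/g](ρ[e/h](σ[g<4](S))) → 0
  π[e,h](ρ[h/g](ρ[e/h](σ[g<4](S)))) → 0
  (σ[e>2](γ[e; SUM(f)→h](R)) ∪ π[e,h](ρ[h/g](ρ[e/h](σ[g<4](S))))) → 4
  π[e]((σ[e>2](γ[e; SUM(f)→h](R)) ∪ π[e,h](ρ[h/g](ρ[e/h](σ[g<4](S)))))) → 4

== RESULT ==
e
3
4
5
6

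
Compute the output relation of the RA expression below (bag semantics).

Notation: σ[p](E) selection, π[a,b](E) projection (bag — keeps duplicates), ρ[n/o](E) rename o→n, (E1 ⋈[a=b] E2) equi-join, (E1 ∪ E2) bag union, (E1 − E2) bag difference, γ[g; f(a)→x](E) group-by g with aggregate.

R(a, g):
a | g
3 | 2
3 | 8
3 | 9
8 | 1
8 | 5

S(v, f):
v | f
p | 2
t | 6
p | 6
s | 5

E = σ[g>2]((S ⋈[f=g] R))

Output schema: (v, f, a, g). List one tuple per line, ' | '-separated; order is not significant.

Row counts bottom-up:
  S → 4
  R → 5
  (S ⋈[f=g] R) → 2
  σ[g>2]((S ⋈[f=g] R)) → 1

== RESULT ==
v | f | a | g
s | 5 | 8 | 5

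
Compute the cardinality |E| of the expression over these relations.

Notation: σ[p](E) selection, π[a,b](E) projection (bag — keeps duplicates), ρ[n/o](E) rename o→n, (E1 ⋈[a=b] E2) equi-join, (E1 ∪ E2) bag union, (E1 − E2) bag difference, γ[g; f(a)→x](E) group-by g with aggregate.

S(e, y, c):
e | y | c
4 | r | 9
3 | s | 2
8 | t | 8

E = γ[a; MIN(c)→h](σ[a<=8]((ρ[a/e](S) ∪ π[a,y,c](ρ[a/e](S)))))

Stepwise |·|:
  S → 3
  ρ[a/e](S) → 3
  S → 3
  ρ[a/e](S) → 3
  π[a,y,c](ρ[a/e](S)) → 3
  (ρ[a/e](S) ∪ π[a,y,c](ρ[a/e](S))) → 6
  σ[a<=8]((ρ[a/e](S) ∪ π[a,y,c](ρ[a/e](S)))) → 6
  γ[a; MIN(c)→h](σ[a<=8]((ρ[a/e](S) ∪ π[a,y,c](ρ[a/e](S))))) → 3

|E| = 3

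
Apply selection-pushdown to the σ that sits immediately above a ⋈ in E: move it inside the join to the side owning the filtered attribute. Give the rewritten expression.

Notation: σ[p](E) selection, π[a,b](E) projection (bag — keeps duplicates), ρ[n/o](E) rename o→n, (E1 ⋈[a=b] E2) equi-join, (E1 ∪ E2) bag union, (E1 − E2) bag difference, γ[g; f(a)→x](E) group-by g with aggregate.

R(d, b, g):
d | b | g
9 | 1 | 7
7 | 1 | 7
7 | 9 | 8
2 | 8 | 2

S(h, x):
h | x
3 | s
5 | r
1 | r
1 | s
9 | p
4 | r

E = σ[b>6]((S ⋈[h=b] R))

σ filters on b, owned by the right side.
E' = (S ⋈[h=b] σ[b>6](R))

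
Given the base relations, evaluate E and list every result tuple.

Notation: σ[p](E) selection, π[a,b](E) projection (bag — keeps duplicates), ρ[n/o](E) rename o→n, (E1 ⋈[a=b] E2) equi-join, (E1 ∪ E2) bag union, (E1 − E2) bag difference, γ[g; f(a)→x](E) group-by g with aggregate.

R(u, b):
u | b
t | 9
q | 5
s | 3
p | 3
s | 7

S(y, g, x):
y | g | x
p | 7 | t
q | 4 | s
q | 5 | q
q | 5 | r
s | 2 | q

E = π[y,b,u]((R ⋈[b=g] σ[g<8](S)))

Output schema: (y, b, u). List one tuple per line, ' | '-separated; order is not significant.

Per-node cardinality:
  R → 5
  S → 5
  σ[g<8](S) → 5
  (R ⋈[b=g] σ[g<8](S)) → 3
  π[y,b,u]((R ⋈[b=g] σ[g<8](S))) → 3

== RESULT ==
y | b | u
p | 7 | s
q | 5 | q
q | 5 | q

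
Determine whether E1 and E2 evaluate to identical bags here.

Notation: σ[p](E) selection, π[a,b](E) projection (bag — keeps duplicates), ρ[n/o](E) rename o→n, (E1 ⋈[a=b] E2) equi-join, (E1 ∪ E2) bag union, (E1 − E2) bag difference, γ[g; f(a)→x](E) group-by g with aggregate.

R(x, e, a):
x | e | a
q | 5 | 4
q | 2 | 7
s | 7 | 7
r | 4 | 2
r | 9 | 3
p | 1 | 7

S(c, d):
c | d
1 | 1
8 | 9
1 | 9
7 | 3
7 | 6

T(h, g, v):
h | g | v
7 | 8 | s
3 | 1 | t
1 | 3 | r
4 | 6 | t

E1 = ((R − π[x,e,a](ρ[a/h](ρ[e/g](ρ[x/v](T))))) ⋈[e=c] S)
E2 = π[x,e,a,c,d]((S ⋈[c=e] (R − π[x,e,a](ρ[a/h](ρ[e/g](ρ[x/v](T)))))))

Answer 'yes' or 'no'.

E1 row counts bottom-up:
  R → 6
  T → 4
  ρ[x/v](T) → 4
  ρ[e/g](ρ[x/v](T)) → 4
  ρ[a/h](ρ[e/g](ρ[x/v](T))) → 4
  π[x,e,a](ρ[a/h](ρ[e/g](ρ[x/v](T)))) → 4
  (R − π[x,e,a](ρ[a/h](ρ[e/g](ρ[x/v](T))))) → 6
  S → 5
  ((R − π[x,e,a](ρ[a/h](ρ[e/g](ρ[x/v](T))))) ⋈[e=c] S) → 4
E2 row counts bottom-up:
  S → 5
  R → 6
  T → 4
  ρ[x/v](T) → 4
  ρ[e/g](ρ[x/v](T)) → 4
  ρ[a/h](ρ[e/g](ρ[x/v](T))) → 4
  π[x,e,a](ρ[a/h](ρ[e/g](ρ[x/v](T)))) → 4
  (R − π[x,e,a](ρ[a/h](ρ[e/g](ρ[x/v](T))))) → 6
  (S ⋈[c=e] (R − π[x,e,a](ρ[a/h](ρ[e/g](ρ[x/v](T)))))) → 4
  π[x,e,a,c,d]((S ⋈[c=e] (R − π[x,e,a](ρ[a/h](ρ[e/g](ρ[x/v](T))))))) → 4

E1 and E2 produce the same multiset:
x | e | a | c | d
p | 1 | 7 | 1 | 1
p | 1 | 7 | 1 | 9
s | 7 | 7 | 7 | 3
s | 7 | 7 | 7 | 6

yes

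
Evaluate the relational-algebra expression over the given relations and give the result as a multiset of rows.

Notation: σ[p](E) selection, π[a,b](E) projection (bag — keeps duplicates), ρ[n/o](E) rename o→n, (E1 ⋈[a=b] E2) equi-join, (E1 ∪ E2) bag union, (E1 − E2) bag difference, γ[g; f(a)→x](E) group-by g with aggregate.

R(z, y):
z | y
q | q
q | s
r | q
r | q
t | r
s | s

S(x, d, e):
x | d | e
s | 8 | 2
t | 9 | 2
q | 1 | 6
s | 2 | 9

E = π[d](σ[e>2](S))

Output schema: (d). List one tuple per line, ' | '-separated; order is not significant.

Stepwise |·|:
  S → 4
  σ[e>2](S) → 2
  π[d](σ[e>2](S)) → 2

== RESULT ==
d
1
2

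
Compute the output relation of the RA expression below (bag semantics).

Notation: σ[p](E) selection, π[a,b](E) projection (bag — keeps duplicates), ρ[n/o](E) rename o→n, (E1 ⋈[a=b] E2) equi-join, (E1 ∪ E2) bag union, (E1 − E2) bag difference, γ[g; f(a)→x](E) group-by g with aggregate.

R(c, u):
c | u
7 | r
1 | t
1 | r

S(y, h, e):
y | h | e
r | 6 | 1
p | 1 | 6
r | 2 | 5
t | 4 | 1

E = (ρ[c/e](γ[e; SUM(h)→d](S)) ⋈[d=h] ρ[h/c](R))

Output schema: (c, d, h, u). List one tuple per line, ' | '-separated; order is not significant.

Row counts bottom-up:
  S → 4
  γ[e; SUM(h)→d](S) → 3
  ρ[c/e](γ[e; SUM(h)→d](S)) → 3
  R → 3
  ρ[h/c](R) → 3
  (ρ[c/e](γ[e; SUM(h)→d](S)) ⋈[d=h] ρ[h/c](R)) → 2

== RESULT ==
c | d | h | u
6 | 1 | 1 | r
6 | 1 | 1 | t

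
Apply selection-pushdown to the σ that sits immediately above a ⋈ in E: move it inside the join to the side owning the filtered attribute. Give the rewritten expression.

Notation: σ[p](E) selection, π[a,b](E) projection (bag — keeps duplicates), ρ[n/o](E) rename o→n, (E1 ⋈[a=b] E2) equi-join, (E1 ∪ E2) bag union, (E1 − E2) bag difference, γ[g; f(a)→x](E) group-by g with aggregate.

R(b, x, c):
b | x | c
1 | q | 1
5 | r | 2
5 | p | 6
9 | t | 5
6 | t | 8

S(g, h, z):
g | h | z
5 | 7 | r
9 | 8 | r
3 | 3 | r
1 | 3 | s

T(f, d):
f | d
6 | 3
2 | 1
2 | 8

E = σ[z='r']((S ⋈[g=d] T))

σ filters on z, owned by the left side.
E' = (σ[z='r'](S) ⋈[g=d] T)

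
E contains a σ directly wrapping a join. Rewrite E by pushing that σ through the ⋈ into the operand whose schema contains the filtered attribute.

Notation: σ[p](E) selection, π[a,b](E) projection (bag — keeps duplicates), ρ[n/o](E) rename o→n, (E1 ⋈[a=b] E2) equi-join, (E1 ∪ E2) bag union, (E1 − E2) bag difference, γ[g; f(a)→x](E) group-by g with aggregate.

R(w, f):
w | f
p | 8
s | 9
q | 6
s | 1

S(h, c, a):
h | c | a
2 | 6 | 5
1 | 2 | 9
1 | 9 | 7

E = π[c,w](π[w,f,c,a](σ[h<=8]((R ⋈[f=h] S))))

σ filters on h, owned by the right side.
E' = π[c,w](π[w,f,c,a]((R ⋈[f=h] σ[h<=8](S))))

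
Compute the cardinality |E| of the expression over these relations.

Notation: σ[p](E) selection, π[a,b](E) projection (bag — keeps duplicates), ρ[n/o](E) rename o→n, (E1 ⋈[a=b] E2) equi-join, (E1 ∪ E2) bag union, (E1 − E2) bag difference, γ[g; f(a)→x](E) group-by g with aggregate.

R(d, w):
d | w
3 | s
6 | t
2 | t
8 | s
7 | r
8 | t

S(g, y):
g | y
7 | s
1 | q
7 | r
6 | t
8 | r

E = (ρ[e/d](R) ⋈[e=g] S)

Row counts bottom-up:
  R → 6
  ρ[e/d](R) → 6
  S → 5
  (ρ[e/d](R) ⋈[e=g] S) → 5

|E| = 5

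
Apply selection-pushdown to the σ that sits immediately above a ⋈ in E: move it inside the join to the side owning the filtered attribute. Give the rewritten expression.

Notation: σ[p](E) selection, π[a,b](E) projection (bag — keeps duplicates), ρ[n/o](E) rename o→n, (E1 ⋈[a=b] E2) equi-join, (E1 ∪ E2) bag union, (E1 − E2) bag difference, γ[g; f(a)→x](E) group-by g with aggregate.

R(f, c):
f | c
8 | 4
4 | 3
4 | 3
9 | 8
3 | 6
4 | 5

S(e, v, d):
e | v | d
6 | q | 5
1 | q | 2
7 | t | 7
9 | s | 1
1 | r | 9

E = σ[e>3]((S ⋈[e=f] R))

σ filters on e, owned by the left side.
E' = (σ[e>3](S) ⋈[e=f] R)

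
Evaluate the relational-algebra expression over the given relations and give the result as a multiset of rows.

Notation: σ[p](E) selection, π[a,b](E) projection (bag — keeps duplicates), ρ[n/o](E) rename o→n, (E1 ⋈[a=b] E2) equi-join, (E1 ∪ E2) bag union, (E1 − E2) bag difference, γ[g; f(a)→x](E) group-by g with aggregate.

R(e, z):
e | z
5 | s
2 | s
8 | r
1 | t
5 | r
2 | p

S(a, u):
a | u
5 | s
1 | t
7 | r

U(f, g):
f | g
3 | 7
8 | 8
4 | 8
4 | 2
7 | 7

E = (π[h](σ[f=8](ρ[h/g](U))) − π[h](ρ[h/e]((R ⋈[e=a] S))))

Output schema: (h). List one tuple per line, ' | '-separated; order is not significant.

Per-node cardinality:
  U → 5
  ρ[h/g](U) → 5
  σ[f=8](ρ[h/g](U)) → 1
  π[h](σ[f=8](ρ[h/g](U))) → 1
  R → 6
  S → 3
  (R ⋈[e=a] S) → 3
  ρ[h/e]((R ⋈[e=a] S)) → 3
  π[h](ρ[h/e]((R ⋈[e=a] S))) → 3
  (π[h](σ[f=8](ρ[h/g](U))) − π[h](ρ[h/e]((R ⋈[e=a] S)))) → 1

== RESULT ==
h
8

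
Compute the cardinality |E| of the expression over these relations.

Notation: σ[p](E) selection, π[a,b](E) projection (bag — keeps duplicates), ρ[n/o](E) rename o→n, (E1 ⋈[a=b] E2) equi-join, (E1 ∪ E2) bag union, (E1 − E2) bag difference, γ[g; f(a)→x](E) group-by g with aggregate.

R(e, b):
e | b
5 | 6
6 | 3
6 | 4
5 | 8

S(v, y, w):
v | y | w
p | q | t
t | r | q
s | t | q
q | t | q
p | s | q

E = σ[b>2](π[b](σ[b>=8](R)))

Stepwise |·|:
  R → 4
  σ[b>=8](R) → 1
  π[b](σ[b>=8](R)) → 1
  σ[b>2](π[b](σ[b>=8](R))) → 1

|E| = 1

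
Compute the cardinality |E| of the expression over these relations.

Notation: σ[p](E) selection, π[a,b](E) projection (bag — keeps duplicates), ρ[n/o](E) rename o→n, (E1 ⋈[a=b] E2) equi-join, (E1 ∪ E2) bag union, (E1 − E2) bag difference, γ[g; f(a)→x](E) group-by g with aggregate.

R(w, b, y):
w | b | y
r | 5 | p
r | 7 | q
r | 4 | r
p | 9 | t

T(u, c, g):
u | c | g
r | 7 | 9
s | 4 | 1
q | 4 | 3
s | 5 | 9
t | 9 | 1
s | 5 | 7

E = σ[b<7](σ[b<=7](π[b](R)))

Subexpression sizes:
  R → 4
  π[b](R) → 4
  σ[b<=7](π[b](R)) → 3
  σ[b<7](σ[b<=7](π[b](R))) → 2

|E| = 2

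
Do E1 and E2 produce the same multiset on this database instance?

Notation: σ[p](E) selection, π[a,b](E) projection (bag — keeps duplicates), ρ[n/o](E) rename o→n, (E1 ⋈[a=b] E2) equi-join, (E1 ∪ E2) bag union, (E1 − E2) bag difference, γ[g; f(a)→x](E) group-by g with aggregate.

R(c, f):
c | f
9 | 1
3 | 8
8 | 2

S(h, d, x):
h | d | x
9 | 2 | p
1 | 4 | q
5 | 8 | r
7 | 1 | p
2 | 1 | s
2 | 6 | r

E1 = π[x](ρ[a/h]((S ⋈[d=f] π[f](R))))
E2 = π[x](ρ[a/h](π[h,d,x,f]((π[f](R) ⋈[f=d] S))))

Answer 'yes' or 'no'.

E1 per-node cardinality:
  S → 6
  R → 3
  π[f](R) → 3
  (S ⋈[d=f] π[f](R)) → 4
  ρ[a/h]((S ⋈[d=f] π[f](R))) → 4
  π[x](ρ[a/h]((S ⋈[d=f] π[f](R)))) → 4
E2 per-node cardinality:
  R → 3
  π[f](R) → 3
  S → 6
  (π[f](R) ⋈[f=d] S) → 4
  π[h,d,x,f]((π[f](R) ⋈[f=d] S)) → 4
  ρ[a/h](π[h,d,x,f]((π[f](R) ⋈[f=d] S))) → 4
  π[x](ρ[a/h](π[h,d,x,f]((π[f](R) ⋈[f=d] S)))) → 4

E1 and E2 produce the same multiset:
x
p
p
r
s

yes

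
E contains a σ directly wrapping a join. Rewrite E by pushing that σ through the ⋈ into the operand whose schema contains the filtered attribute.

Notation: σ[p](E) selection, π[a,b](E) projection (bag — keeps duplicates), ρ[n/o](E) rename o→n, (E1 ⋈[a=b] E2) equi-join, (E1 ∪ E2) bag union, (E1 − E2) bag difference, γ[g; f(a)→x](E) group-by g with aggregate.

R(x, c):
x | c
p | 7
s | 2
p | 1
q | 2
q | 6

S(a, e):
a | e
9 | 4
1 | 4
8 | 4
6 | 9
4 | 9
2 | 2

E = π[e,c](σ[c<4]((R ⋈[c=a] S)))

σ filters on c, owned by the left side.
E' = π[e,c]((σ[c<4](R) ⋈[c=a] S))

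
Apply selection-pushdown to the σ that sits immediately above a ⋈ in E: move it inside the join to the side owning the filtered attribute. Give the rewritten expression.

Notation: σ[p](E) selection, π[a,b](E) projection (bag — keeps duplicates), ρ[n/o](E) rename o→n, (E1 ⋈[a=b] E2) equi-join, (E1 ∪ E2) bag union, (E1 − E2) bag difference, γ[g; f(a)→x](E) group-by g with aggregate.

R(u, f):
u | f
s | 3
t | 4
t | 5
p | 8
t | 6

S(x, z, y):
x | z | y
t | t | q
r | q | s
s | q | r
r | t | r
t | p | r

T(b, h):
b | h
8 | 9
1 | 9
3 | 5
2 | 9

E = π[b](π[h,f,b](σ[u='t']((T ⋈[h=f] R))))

σ filters on u, owned by the right side.
E' = π[b](π[h,f,b]((T ⋈[h=f] σ[u='t'](R))))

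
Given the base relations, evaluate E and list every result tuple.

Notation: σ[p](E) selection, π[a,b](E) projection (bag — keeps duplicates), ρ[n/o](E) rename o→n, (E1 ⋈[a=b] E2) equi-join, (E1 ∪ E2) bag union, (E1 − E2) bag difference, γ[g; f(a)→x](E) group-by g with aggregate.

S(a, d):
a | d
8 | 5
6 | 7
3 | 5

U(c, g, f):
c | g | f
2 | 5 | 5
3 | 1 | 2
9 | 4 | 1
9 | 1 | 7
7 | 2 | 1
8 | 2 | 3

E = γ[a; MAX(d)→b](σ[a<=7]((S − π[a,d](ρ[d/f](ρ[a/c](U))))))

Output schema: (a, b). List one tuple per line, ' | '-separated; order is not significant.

Per-node cardinality:
  S → 3
  U → 6
  ρ[a/c](U) → 6
  ρ[d/f](ρ[a/c](U)) → 6
  π[a,d](ρ[d/f](ρ[a/c](U))) → 6
  (S − π[a,d](ρ[d/f](ρ[a/c](U)))) → 3
  σ[a<=7]((S − π[a,d](ρ[d/f](ρ[a/c](U))))) → 2
  γ[a; MAX(d)→b](σ[a<=7]((S − π[a,d](ρ[d/f](ρ[a/c](U)))))) → 2

== RESULT ==
a | b
3 | 5
6 | 7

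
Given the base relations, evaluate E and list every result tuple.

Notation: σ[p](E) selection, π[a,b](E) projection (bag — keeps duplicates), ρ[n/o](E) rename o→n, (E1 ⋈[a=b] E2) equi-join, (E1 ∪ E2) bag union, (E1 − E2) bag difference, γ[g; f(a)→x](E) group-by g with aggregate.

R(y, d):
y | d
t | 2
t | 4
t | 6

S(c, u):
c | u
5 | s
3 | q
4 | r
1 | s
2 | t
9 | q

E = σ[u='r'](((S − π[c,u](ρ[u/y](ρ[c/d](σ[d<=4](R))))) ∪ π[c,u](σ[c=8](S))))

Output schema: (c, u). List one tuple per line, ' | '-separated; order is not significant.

Subexpression sizes:
  S → 6
  R → 3
  σ[d<=4](R) → 2
  ρ[c/d](σ[d<=4](R)) → 2
  ρ[u/y](ρ[c/d](σ[d<=4](R))) → 2
  π[c,u](ρ[u/y](ρ[c/d](σ[d<=4](R)))) → 2
  (S − π[c,u](ρ[u/y](ρ[c/d](σ[d<=4](R))))) → 5
  S → 6
  σ[c=8](S) → 0
  π[c,u](σ[c=8](S)) → 0
  ((S − π[c,u](ρ[u/y](ρ[c/d](σ[d<=4](R))))) ∪ π[c,u](σ[c=8](S))) → 5
  σ[u='r'](((S − π[c,u](ρ[u/y](ρ[c/d](σ[d<=4](R))))) ∪ π[c,u](σ[c=8](S)))) → 1

== RESULT ==
c | u
4 | r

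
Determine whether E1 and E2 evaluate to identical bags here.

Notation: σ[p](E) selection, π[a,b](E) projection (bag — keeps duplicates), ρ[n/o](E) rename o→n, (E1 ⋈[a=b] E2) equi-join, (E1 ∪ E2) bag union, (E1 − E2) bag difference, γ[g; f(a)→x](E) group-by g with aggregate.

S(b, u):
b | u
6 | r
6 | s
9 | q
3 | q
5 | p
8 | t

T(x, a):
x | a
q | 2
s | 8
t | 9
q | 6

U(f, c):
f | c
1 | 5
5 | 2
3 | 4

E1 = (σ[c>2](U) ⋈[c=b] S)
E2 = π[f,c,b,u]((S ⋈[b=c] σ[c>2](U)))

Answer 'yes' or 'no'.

E1 stepwise |·|:
  U → 3
  σ[c>2](U) → 2
  S → 6
  (σ[c>2](U) ⋈[c=b] S) → 1
E2 stepwise |·|:
  S → 6
  U → 3
  σ[c>2](U) → 2
  (S ⋈[b=c] σ[c>2](U)) → 1
  π[f,c,b,u]((S ⋈[b=c] σ[c>2](U))) → 1

E1 and E2 produce the same multiset:
f | c | b | u
1 | 5 | 5 | p

yes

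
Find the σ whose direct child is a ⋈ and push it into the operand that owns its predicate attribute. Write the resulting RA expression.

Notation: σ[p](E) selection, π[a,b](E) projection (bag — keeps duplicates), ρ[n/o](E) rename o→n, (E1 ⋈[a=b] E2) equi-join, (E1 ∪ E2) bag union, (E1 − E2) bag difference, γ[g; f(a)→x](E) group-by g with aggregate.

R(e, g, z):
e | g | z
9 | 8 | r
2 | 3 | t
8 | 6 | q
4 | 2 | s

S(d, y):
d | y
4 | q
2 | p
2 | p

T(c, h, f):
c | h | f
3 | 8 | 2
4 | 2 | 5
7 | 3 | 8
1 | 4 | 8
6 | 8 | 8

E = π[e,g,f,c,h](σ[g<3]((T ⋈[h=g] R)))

σ filters on g, owned by the right side.
E' = π[e,g,f,c,h]((T ⋈[h=g] σ[g<3](R)))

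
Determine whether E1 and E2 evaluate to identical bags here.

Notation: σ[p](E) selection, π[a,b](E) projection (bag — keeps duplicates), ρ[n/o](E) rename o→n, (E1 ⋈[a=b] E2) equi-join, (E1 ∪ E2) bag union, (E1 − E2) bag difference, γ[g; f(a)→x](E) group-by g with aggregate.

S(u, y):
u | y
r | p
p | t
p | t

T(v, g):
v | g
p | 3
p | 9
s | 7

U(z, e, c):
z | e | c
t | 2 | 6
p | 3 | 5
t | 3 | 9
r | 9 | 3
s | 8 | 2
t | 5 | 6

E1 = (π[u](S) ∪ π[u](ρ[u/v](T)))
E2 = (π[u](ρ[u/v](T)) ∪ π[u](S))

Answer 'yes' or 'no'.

E1 row counts bottom-up:
  S → 3
  π[u](S) → 3
  T → 3
  ρ[u/v](T) → 3
  π[u](ρ[u/v](T)) → 3
  (π[u](S) ∪ π[u](ρ[u/v](T))) → 6
E2 row counts bottom-up:
  T → 3
  ρ[u/v](T) → 3
  π[u](ρ[u/v](T)) → 3
  S → 3
  π[u](S) → 3
  (π[u](ρ[u/v](T)) ∪ π[u](S)) → 6

E1 and E2 produce the same multiset:
u
p
p
p
p
r
s

yes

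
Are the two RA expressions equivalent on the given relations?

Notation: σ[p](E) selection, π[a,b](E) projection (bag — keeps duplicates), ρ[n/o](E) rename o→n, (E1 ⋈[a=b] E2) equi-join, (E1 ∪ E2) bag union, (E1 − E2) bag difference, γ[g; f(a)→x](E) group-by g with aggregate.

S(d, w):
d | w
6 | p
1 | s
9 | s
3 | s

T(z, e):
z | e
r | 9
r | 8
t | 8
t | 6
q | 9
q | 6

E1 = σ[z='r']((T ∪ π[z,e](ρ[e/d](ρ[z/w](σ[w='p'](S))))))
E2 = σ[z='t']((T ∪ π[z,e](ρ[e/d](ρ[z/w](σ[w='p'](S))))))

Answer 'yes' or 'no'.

E1 stepwise |·|:
  T → 6
  S → 4
  σ[w='p'](S) → 1
  ρ[z/w](σ[w='p'](S)) → 1
  ρ[e/d](ρ[z/w](σ[w='p'](S))) → 1
  π[z,e](ρ[e/d](ρ[z/w](σ[w='p'](S)))) → 1
  (T ∪ π[z,e](ρ[e/d](ρ[z/w](σ[w='p'](S))))) → 7
  σ[z='r']((T ∪ π[z,e](ρ[e/d](ρ[z/w](σ[w='p'](S)))))) → 2
E2 stepwise |·|:
  T → 6
  S → 4
  σ[w='p'](S) → 1
  ρ[z/w](σ[w='p'](S)) → 1
  ρ[e/d](ρ[z/w](σ[w='p'](S))) → 1
  π[z,e](ρ[e/d](ρ[z/w](σ[w='p'](S)))) → 1
  (T ∪ π[z,e](ρ[e/d](ρ[z/w](σ[w='p'](S))))) → 7
  σ[z='t']((T ∪ π[z,e](ρ[e/d](ρ[z/w](σ[w='p'](S)))))) → 2

E1 result:
z | e
r | 8
r | 9
E2 result:
z | e
t | 6
t | 8
Witness: ('t', 8) appears 0× in E1 but 1× in E2.

no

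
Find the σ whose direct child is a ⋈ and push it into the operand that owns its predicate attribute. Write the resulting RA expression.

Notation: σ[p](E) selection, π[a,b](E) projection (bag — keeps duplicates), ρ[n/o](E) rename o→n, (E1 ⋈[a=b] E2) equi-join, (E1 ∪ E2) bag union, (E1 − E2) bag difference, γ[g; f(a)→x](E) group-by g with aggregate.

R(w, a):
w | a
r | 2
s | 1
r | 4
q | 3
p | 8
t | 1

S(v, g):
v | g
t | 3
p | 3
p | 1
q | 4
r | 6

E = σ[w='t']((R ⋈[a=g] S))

σ filters on w, owned by the left side.
E' = (σ[w='t'](R) ⋈[a=g] S)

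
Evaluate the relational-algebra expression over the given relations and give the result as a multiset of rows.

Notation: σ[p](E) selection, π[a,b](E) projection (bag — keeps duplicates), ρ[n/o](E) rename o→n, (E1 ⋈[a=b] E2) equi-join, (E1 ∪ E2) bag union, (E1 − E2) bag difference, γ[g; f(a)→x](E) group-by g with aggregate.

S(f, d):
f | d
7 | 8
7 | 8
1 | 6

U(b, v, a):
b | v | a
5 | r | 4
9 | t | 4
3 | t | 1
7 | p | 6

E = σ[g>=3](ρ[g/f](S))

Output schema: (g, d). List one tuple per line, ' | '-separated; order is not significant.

Subexpression sizes:
  S → 3
  ρ[g/f](S) → 3
  σ[g>=3](ρ[g/f](S)) → 2

== RESULT ==
g | d
7 | 8
7 | 8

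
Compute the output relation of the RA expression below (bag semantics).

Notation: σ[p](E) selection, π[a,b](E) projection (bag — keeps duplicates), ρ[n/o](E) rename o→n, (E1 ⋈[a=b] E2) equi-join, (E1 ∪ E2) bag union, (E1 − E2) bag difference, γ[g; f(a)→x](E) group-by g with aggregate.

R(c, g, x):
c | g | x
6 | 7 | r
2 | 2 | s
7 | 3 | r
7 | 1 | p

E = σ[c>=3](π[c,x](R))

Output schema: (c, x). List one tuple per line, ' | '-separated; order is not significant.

Stepwise |·|:
  R → 4
  π[c,x](R) → 4
  σ[c>=3](π[c,x](R)) → 3

== RESULT ==
c | x
6 | r
7 | p
7 | r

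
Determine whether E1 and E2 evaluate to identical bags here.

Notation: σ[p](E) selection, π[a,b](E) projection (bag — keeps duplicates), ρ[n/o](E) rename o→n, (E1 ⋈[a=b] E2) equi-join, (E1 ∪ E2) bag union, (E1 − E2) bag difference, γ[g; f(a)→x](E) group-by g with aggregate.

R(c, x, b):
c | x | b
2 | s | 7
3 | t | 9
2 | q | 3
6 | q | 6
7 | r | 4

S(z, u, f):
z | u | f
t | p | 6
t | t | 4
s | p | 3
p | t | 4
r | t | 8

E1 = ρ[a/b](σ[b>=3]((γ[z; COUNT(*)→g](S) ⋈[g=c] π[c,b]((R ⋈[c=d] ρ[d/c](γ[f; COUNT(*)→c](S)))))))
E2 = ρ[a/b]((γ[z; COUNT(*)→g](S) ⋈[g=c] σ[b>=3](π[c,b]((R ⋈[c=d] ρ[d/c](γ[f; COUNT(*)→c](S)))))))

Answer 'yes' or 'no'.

E1 row counts bottom-up:
  S → 5
  γ[z; COUNT(*)→g](S) → 4
  R → 5
  S → 5
  γ[f; COUNT(*)→c](S) → 4
  ρ[d/c](γ[f; COUNT(*)→c](S)) → 4
  (R ⋈[c=d] ρ[d/c](γ[f; COUNT(*)→c](S))) → 2
  π[c,b]((R ⋈[c=d] ρ[d/c](γ[f; COUNT(*)→c](S)))) → 2
  (γ[z; COUNT(*)→g](S) ⋈[g=c] π[c,b]((R ⋈[c=d] ρ[d/c](γ[f; COUNT(*)→c](S))))) → 2
  σ[b>=3]((γ[z; COUNT(*)→g](S) ⋈[g=c] π[c,b]((R ⋈[c=d] ρ[d/c](γ[f; COUNT(*)→c](S)))))) → 2
  ρ[a/b](σ[b>=3]((γ[z; COUNT(*)→g](S) ⋈[g=c] π[c,b]((R ⋈[c=d] ρ[d/c](γ[f; COUNT(*)→c](S))))))) → 2
E2 row counts bottom-up:
  S → 5
  γ[z; COUNT(*)→g](S) → 4
  R → 5
  S → 5
  γ[f; COUNT(*)→c](S) → 4
  ρ[d/c](γ[f; COUNT(*)→c](S)) → 4
  (R ⋈[c=d] ρ[d/c](γ[f; COUNT(*)→c](S))) → 2
  π[c,b]((R ⋈[c=d] ρ[d/c](γ[f; COUNT(*)→c](S)))) → 2
  σ[b>=3](π[c,b]((R ⋈[c=d] ρ[d/c](γ[f; COUNT(*)→c](S))))) → 2
  (γ[z; COUNT(*)→g](S) ⋈[g=c] σ[b>=3](π[c,b]((R ⋈[c=d] ρ[d/c](γ[f; COUNT(*)→c](S)))))) → 2
  ρ[a/b]((γ[z; COUNT(*)→g](S) ⋈[g=c] σ[b>=3](π[c,b]((R ⋈[c=d] ρ[d/c](γ[f; COUNT(*)→c](S))))))) → 2

E1 and E2 produce the same multiset:
z | g | c | a
t | 2 | 2 | 3
t | 2 | 2 | 7

yes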